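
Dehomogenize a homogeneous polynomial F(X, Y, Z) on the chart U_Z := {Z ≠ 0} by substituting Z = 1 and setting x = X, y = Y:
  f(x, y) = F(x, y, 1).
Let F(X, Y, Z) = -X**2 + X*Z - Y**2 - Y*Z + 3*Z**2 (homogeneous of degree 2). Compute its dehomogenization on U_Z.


f(x, y) = -x**2 + x - y**2 - y + 3

On U_Z we set Z = 1. Each monomial c·X^i·Y^j·Z^k in F becomes c·x^i·y^j·1^k = c·x^i·y^j.
Substituting Z = 1: F(X, Y, 1) = -x**2 + x - y**2 - y + 3.
Note: deg(f) ≤ deg(F) = 2; strict inequality happens when F is divisible by Z (lost terms).


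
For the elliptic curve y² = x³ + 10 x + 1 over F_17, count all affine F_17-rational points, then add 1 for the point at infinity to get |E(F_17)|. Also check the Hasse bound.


Affine points = {(0, 1), (0, 16), (8, 7), (8, 10), (9, 2), (9, 15), (10, 8), (10, 9), (12, 8), (12, 9), (13, 4), (13, 13)}; affine count = 12; |E(F_17)| = 13.

Discriminant check: Δ ∝ 4a³ + 27b² = 4·10³ + 27·1² = 4·1000 + 27·1 ≡ 15 (mod 17). Nonzero ⇒ E is nonsingular.
For each x ∈ F_17, compute rhs = x³ + 10·x + 1 mod 17, then count y ∈ F_17 with y² ≡ rhs.
  x = 0: rhs = 1, matching y values: 1, 16 (2 points).
  x = 1: rhs = 12, matching y values: none (0 points).
  x = 2: rhs = 12, matching y values: none (0 points).
  x = 3: rhs = 7, matching y values: none (0 points).
  x = 4: rhs = 3, matching y values: none (0 points).
  x = 5: rhs = 6, matching y values: none (0 points).
  x = 6: rhs = 5, matching y values: none (0 points).
  x = 7: rhs = 6, matching y values: none (0 points).
  x = 8: rhs = 15, matching y values: 7, 10 (2 points).
  x = 9: rhs = 4, matching y values: 2, 15 (2 points).
  x = 10: rhs = 13, matching y values: 8, 9 (2 points).
  x = 11: rhs = 14, matching y values: none (0 points).
  x = 12: rhs = 13, matching y values: 8, 9 (2 points).
  x = 13: rhs = 16, matching y values: 4, 13 (2 points).
  x = 14: rhs = 12, matching y values: none (0 points).
  x = 15: rhs = 7, matching y values: none (0 points).
  x = 16: rhs = 7, matching y values: none (0 points).
Total affine count: 12.
Full point count |E(F_17)| = 12 + 1 = 13.
Hasse bound: |13 − (17+1)| = |-5| = 5 ≤ 2√17 ≈ 8.2462 ✓.


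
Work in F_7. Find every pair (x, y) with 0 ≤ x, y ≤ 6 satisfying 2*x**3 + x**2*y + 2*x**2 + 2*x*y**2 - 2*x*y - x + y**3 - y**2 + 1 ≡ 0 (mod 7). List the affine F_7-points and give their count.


Affine F_7-points: {(0, 4), (1, 2), (2, 3), (3, 0), (4, 5), (5, 5)}; count = 6.

For each of the 49 pairs (x, y) ∈ F_7², evaluate f(x, y) mod 7. Record the zeros.
  x = 0: [0↦1, 1↦1, 2↦5, 3↦5, 4↦0, 5↦3, 6↦6]  zeros at y ∈ {4}
  x = 1: [0↦4, 1↦5, 2↦0, 3↦2, 4↦3, 5↦2, 6↦5]  zeros at y ∈ {2}
  x = 2: [0↦2, 1↦6, 2↦1, 3↦0, 4↦2, 5↦6, 6↦4]  zeros at y ∈ {3}
  x = 3: [0↦0, 1↦2, 2↦6, 3↦4, 4↦2, 5↦6, 6↦1]  zeros at y ∈ {0}
  x = 4: [0↦3, 1↦5, 2↦6, 3↦5, 4↦1, 5↦0, 6↦1]  zeros at y ∈ {5}
  x = 5: [0↦2, 1↦6, 2↦6, 3↦1, 4↦4, 5↦0, 6↦2]  zeros at y ∈ {5}
  x = 6: [0↦2, 1↦3, 2↦4, 3↦4, 4↦2, 5↦4, 6↦2]  zeros at y ∈ ∅
Collecting zeros: affine points = {(0, 4), (1, 2), (2, 3), (3, 0), (4, 5), (5, 5)}.
Total count |C(F_7)_aff| = 6.


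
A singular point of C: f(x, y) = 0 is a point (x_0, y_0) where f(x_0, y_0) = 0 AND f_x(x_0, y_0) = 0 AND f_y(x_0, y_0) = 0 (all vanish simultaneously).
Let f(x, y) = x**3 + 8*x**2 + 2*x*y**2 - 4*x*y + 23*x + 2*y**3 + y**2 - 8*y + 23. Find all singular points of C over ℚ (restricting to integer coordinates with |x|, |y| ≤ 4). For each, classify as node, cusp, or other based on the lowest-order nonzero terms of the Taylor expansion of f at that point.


Singular points: {(-3, 1)}; classification: node.

Compute partial derivatives:
  f_x = 3*x**2 + 16*x + 2*y**2 - 4*y + 23.
  f_y = 4*x*y - 4*x + 6*y**2 + 2*y - 8.
Scan x_0 ∈ {−4, ..., 4}. For each x_0, f_y(x_0, y) is a polynomial in y; find its integer roots y ∈ {−4, ..., 4}, then test f_x and f at those candidates.
  x = -4: f_y(-4, y) = 6*y**2 - 14*y + 8; vanishes at y ∈ {1}. (-4, 1): f_x = 5 ≠ 0.
  x = -3: f_y(-3, y) = 6*y**2 - 10*y + 4; vanishes at y ∈ {1}. (-3, 1): f_x = 0, f = 0 — SINGULAR.
  x = -2: f_y(-2, y) = 6*y**2 - 6*y; vanishes at y ∈ {0, 1}. (-2, 0): f_x = 3 ≠ 0; (-2, 1): f_x = 1 ≠ 0.
  x = -1: f_y(-1, y) = 6*y**2 - 2*y - 4; vanishes at y ∈ {1}. (-1, 1): f_x = 8 ≠ 0.
  x = 0: f_y(0, y) = 6*y**2 + 2*y - 8; vanishes at y ∈ {1}. (0, 1): f_x = 21 ≠ 0.
  x = 1: f_y(1, y) = 6*y**2 + 6*y - 12; vanishes at y ∈ {-2, 1}. (1, -2): f_x = 58 ≠ 0; (1, 1): f_x = 40 ≠ 0.
  x = 2: f_y(2, y) = 6*y**2 + 10*y - 16; vanishes at y ∈ {1}. (2, 1): f_x = 65 ≠ 0.
  x = 3: f_y(3, y) = 6*y**2 + 14*y - 20; vanishes at y ∈ {1}. (3, 1): f_x = 96 ≠ 0.
  x = 4: f_y(4, y) = 6*y**2 + 18*y - 24; vanishes at y ∈ {-4, 1}. (4, -4): f_x = 183 ≠ 0; (4, 1): f_x = 133 ≠ 0.
Only singular point on the grid: (-3, 1).
Classify: substitute x = -3 + u, y = 1 + v and expand: f = u**3 - u**2 + 2*u*v**2 + 2*v**3 + v**2.
No constant or linear terms (consistent with a singular point). Quadratic part: -u**2 + v**2. Cubic part: u**3 + 2*u*v**2 + 2*v**3.
The quadratic part v**2 - u**2 = (v − u)(v + u) splits into two distinct linear factors, so there are two distinct tangent lines y − 1 = ±(x − -3) — this is a node (ordinary double point).
Classification: node.


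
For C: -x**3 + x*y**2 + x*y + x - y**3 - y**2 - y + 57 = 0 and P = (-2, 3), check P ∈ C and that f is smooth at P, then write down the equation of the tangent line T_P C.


Tangent line at P: x - 48*y + 146 = 0.

Step 1: f(-2, 3) = 0, so P lies on C.
Step 2: partial derivatives
  f_x(x, y) = -3*x**2 + y**2 + y + 1, f_y(x, y) = 2*x*y + x - 3*y**2 - 2*y - 1.
  f_x(P) = 1, f_y(P) = -48 (gradient nonzero, so P is smooth).
Step 3: tangent line at P: 1·(x − -2) + -48·(y − 3) = 0.
Expanding: x - 48*y + 146 = 0.


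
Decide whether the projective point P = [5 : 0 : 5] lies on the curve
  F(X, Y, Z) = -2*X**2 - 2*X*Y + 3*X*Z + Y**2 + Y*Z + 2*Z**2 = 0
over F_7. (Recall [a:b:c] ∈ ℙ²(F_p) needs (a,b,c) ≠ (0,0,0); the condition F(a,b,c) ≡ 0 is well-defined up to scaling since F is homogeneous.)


F(5,0,5) ≡ 5 (mod 7); P is NOT on the curve.

Evaluate F(5, 0, 5) term-by-term (mod 7).
  -2*X**2 ↦ -2·25·1·1 = -50
  -2*X*Y ↦ -2·5·0·1 = 0
  3*X*Z ↦ 3·5·1·5 = 75
  Y**2 ↦ 1·1·0·1 = 0
  Y*Z ↦ 1·1·0·5 = 0
  2*Z**2 ↦ 2·1·1·25 = 50
Sum: F(5, 0, 5) = (-50) + (0) + (75) + (0) + (0) + (50) = 75.
Reducing mod 7: 75 ≡ 5 (mod 7).
Since F(a, b, c) ≡ 5 ≠ 0 (mod 7), P does NOT lie on the curve.


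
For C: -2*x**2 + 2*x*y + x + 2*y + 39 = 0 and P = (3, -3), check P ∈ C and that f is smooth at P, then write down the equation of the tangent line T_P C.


Tangent line at P: -17*x + 8*y + 75 = 0.

Step 1: f(3, -3) = 0, so P lies on C.
Step 2: partial derivatives
  f_x(x, y) = -4*x + 2*y + 1, f_y(x, y) = 2*x + 2.
  f_x(P) = -17, f_y(P) = 8 (gradient nonzero, so P is smooth).
Step 3: tangent line at P: -17·(x − 3) + 8·(y − -3) = 0.
Expanding: -17*x + 8*y + 75 = 0.


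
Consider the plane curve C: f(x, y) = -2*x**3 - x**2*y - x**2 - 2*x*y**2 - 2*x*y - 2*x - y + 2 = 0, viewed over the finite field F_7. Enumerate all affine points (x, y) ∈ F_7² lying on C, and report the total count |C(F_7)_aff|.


Affine F_7-points: {(0, 2), (2, 1), (2, 2), (4, 4), (4, 6), (5, 1), (6, 1), (6, 6)}; count = 8.

For each of the 49 pairs (x, y) ∈ F_7², evaluate f(x, y) mod 7. Record the zeros.
  x = 0: [0↦2, 1↦1, 2↦0, 3↦6, 4↦5, 5↦4, 6↦3]  zeros at y ∈ {2}
  x = 1: [0↦4, 1↦5, 2↦2, 3↦2, 4↦5, 5↦4, 6↦6]  zeros at y ∈ ∅
  x = 2: [0↦6, 1↦0, 2↦0, 3↦6, 4↦4, 5↦1, 6↦4]  zeros at y ∈ {1, 2}
  x = 3: [0↦3, 1↦2, 2↦3, 3↦6, 4↦4, 5↦4, 6↦6]  zeros at y ∈ ∅
  x = 4: [0↦4, 1↦6, 2↦6, 3↦4, 4↦0, 5↦1, 6↦0]  zeros at y ∈ {4, 6}
  x = 5: [0↦4, 1↦0, 2↦4, 3↦2, 4↦1, 5↦1, 6↦2]  zeros at y ∈ {1}
  x = 6: [0↦5, 1↦0, 2↦6, 3↦2, 4↦2, 5↦6, 6↦0]  zeros at y ∈ {1, 6}
Collecting zeros: affine points = {(0, 2), (2, 1), (2, 2), (4, 4), (4, 6), (5, 1), (6, 1), (6, 6)}.
Total count |C(F_7)_aff| = 8.


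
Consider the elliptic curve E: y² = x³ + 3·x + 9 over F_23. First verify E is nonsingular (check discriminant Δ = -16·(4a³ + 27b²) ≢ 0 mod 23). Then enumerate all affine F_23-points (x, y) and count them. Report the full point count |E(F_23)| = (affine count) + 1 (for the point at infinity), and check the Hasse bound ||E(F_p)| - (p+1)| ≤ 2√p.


Affine points = {(0, 3), (0, 20), (1, 6), (1, 17), (2, 0), (4, 4), (4, 19), (6, 6), (6, 17), (8, 4), (8, 19), (9, 11), (9, 12), (10, 2), (10, 21), (11, 4), (11, 19), (12, 5), (12, 18), (14, 9), (14, 14), (15, 5), (15, 18), (16, 6), (16, 17), (19, 5), (19, 18), (21, 8), (21, 15)}; affine count = 29; |E(F_23)| = 30.

Discriminant check: Δ ∝ 4a³ + 27b² = 4·3³ + 27·9² = 4·27 + 27·81 ≡ 18 (mod 23). Nonzero ⇒ E is nonsingular.
For each x ∈ F_23, compute rhs = x³ + 3·x + 9 mod 23, then count y ∈ F_23 with y² ≡ rhs.
  x = 0: rhs = 9, matching y values: 3, 20 (2 points).
  x = 1: rhs = 13, matching y values: 6, 17 (2 points).
  x = 2: rhs = 0, matching y values: 0 (1 points).
  x = 3: rhs = 22, matching y values: none (0 points).
  x = 4: rhs = 16, matching y values: 4, 19 (2 points).
  x = 5: rhs = 11, matching y values: none (0 points).
  x = 6: rhs = 13, matching y values: 6, 17 (2 points).
  x = 7: rhs = 5, matching y values: none (0 points).
  x = 8: rhs = 16, matching y values: 4, 19 (2 points).
  x = 9: rhs = 6, matching y values: 11, 12 (2 points).
  x = 10: rhs = 4, matching y values: 2, 21 (2 points).
  x = 11: rhs = 16, matching y values: 4, 19 (2 points).
  x = 12: rhs = 2, matching y values: 5, 18 (2 points).
  x = 13: rhs = 14, matching y values: none (0 points).
  x = 14: rhs = 12, matching y values: 9, 14 (2 points).
  x = 15: rhs = 2, matching y values: 5, 18 (2 points).
  x = 16: rhs = 13, matching y values: 6, 17 (2 points).
  x = 17: rhs = 5, matching y values: none (0 points).
  x = 18: rhs = 7, matching y values: none (0 points).
  x = 19: rhs = 2, matching y values: 5, 18 (2 points).
  x = 20: rhs = 19, matching y values: none (0 points).
  x = 21: rhs = 18, matching y values: 8, 15 (2 points).
  x = 22: rhs = 5, matching y values: none (0 points).
Total affine count: 29.
Full point count |E(F_23)| = 29 + 1 = 30.
Hasse bound: |30 − (23+1)| = |6| = 6 ≤ 2√23 ≈ 9.5917 ✓.


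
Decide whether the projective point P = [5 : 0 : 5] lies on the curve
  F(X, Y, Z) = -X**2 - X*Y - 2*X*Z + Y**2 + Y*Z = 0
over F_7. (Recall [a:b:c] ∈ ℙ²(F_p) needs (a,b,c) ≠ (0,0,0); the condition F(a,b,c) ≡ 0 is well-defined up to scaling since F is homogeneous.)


F(5,0,5) ≡ 2 (mod 7); P is NOT on the curve.

Evaluate F(5, 0, 5) term-by-term (mod 7).
  -X**2 ↦ -1·25·1·1 = -25
  -X*Y ↦ -1·5·0·1 = 0
  -2*X*Z ↦ -2·5·1·5 = -50
  Y**2 ↦ 1·1·0·1 = 0
  Y*Z ↦ 1·1·0·5 = 0
Sum: F(5, 0, 5) = (-25) + (0) + (-50) + (0) + (0) = -75.
Reducing mod 7: -75 ≡ 2 (mod 7).
Since F(a, b, c) ≡ 2 ≠ 0 (mod 7), P does NOT lie on the curve.


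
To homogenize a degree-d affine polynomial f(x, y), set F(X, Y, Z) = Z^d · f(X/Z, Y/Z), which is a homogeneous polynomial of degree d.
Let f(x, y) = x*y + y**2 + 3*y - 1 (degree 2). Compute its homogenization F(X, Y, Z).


F(X, Y, Z) = X*Y + Y**2 + 3*Y*Z - Z**2

deg(f) = 2.
Substitute x = X/Z, y = Y/Z into f, then multiply by Z^2.
  monomial 1·x^1·y^1 ↦ 1·X^1·Y^1·Z^0.
  monomial 1·x^0·y^2 ↦ 1·X^0·Y^2·Z^0.
  monomial 3·x^0·y^1 ↦ 3·X^0·Y^1·Z^1.
  monomial -1·x^0·y^0 ↦ -1·X^0·Y^0·Z^2.
Collecting: F(X, Y, Z) = X*Y + Y**2 + 3*Y*Z - Z**2.


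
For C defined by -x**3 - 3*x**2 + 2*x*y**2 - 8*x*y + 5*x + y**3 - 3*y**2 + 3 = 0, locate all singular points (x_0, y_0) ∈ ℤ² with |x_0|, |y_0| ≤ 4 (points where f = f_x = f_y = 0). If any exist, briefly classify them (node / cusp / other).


Singular points: {(-1, 2)}; classification: cusp.

Compute partial derivatives:
  f_x = -3*x**2 - 6*x + 2*y**2 - 8*y + 5.
  f_y = 4*x*y - 8*x + 3*y**2 - 6*y.
Scan x_0 ∈ {−4, ..., 4}. For each x_0, f_y(x_0, y) is a polynomial in y; find its integer roots y ∈ {−4, ..., 4}, then test f_x and f at those candidates.
  x = -4: f_y(-4, y) = 3*y**2 - 22*y + 32; vanishes at y ∈ {2}. (-4, 2): f_x = -27 ≠ 0.
  x = -3: f_y(-3, y) = 3*y**2 - 18*y + 24; vanishes at y ∈ {2, 4}. (-3, 2): f_x = -12 ≠ 0; (-3, 4): f_x = -4 ≠ 0.
  x = -2: f_y(-2, y) = 3*y**2 - 14*y + 16; vanishes at y ∈ {2}. (-2, 2): f_x = -3 ≠ 0.
  x = -1: f_y(-1, y) = 3*y**2 - 10*y + 8; vanishes at y ∈ {2}. (-1, 2): f_x = 0, f = 0 — SINGULAR.
  x = 0: f_y(0, y) = 3*y**2 - 6*y; vanishes at y ∈ {0, 2}. (0, 0): f_x = 5 ≠ 0; (0, 2): f_x = -3 ≠ 0.
  x = 1: f_y(1, y) = 3*y**2 - 2*y - 8; vanishes at y ∈ {2}. (1, 2): f_x = -12 ≠ 0.
  x = 2: f_y(2, y) = 3*y**2 + 2*y - 16; vanishes at y ∈ {2}. (2, 2): f_x = -27 ≠ 0.
  x = 3: f_y(3, y) = 3*y**2 + 6*y - 24; vanishes at y ∈ {-4, 2}. (3, -4): f_x = 24 ≠ 0; (3, 2): f_x = -48 ≠ 0.
  x = 4: f_y(4, y) = 3*y**2 + 10*y - 32; vanishes at y ∈ {2}. (4, 2): f_x = -75 ≠ 0.
Only singular point on the grid: (-1, 2).
Classify: substitute x = -1 + u, y = 2 + v and expand: f = -u**3 + 2*u*v**2 + v**3 + v**2.
No constant or linear terms (consistent with a singular point). Quadratic part: v**2. Cubic part: -u**3 + 2*u*v**2 + v**3.
The quadratic part v**2 is a perfect square, so there is a single (double) tangent line v = 0, i.e. y = 2. Restricting the cubic part to that line (v = 0) leaves -u**3 ≠ 0, so f is not divisible by v and the branch is v² ≈ u**3 to lowest order — this is a cusp.
Classification: cusp.


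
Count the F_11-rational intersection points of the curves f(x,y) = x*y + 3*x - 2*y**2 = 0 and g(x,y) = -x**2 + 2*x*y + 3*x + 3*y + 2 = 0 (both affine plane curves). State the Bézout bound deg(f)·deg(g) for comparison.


Common zeros: ∅; count = 0; Bézout bound = 4.

deg(f) = 2, deg(g) = 2, so Bézout bound = 4.
Scan x ∈ F_11. For each x, list the y ∈ F_11 with f(x, y) ≡ 0 and those with g(x, y) ≡ 0 (mod 11); the common zeros in that column are the intersection.
  x = 0: f ≡ 0 at y ∈ {0}; g ≡ 0 at y ∈ {3}; common: ∅.
  x = 1: f ≡ 0 at y ∈ {7, 10}; g ≡ 0 at y ∈ {8}; common: ∅.
  x = 2: f ≡ 0 at y ∈ ∅; g ≡ 0 at y ∈ {1}; common: ∅.
  x = 3: f ≡ 0 at y ∈ {3, 4}; g ≡ 0 at y ∈ {1}; common: ∅.
  x = 4: f ≡ 0 at y ∈ ∅; g ≡ 0 at y ∈ ∅; common: ∅.
  x = 5: f ≡ 0 at y ∈ ∅; g ≡ 0 at y ∈ {4}; common: ∅.
  x = 6: f ≡ 0 at y ∈ {1, 2}; g ≡ 0 at y ∈ {4}; common: ∅.
  x = 7: f ≡ 0 at y ∈ ∅; g ≡ 0 at y ∈ {8}; common: ∅.
  x = 8: f ≡ 0 at y ∈ {6, 9}; g ≡ 0 at y ∈ {2}; common: ∅.
  x = 9: f ≡ 0 at y ∈ {5}; g ≡ 0 at y ∈ {3}; common: ∅.
  x = 10: f ≡ 0 at y ∈ ∅; g ≡ 0 at y ∈ {2}; common: ∅.
Collecting: common zeros = ∅, so the count is 0.
Comparison with the Bézout bound: 0 ≤ 4 = deg(f)·deg(g), as expected for curves with no common component (the affine F_11-count falls short of the bound because intersections may lie at infinity, over extension fields, or carry multiplicity).


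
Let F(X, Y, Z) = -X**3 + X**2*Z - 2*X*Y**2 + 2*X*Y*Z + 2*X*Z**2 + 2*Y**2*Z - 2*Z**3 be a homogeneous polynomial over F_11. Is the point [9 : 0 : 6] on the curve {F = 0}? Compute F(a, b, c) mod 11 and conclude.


F(9,0,6) ≡ 6 (mod 11); P is NOT on the curve.

Evaluate F(9, 0, 6) term-by-term (mod 11).
  -X**3 ↦ -1·729·1·1 = -729
  X**2*Z ↦ 1·81·1·6 = 486
  -2*X*Y**2 ↦ -2·9·0·1 = 0
  2*X*Y*Z ↦ 2·9·0·6 = 0
  2*X*Z**2 ↦ 2·9·1·36 = 648
  2*Y**2*Z ↦ 2·1·0·6 = 0
  -2*Z**3 ↦ -2·1·1·216 = -432
Sum: F(9, 0, 6) = (-729) + (486) + (0) + (0) + (648) + (0) + (-432) = -27.
Reducing mod 11: -27 ≡ 6 (mod 11).
Since F(a, b, c) ≡ 6 ≠ 0 (mod 11), P does NOT lie on the curve.


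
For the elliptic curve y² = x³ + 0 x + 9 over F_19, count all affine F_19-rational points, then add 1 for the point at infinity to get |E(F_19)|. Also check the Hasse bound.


Affine points = {(0, 3), (0, 16), (2, 6), (2, 13), (3, 6), (3, 13), (4, 4), (4, 15), (5, 1), (5, 18), (6, 4), (6, 15), (9, 4), (9, 15), (14, 6), (14, 13), (16, 1), (16, 18), (17, 1), (17, 18)}; affine count = 20; |E(F_19)| = 21.

Discriminant check: Δ ∝ 4a³ + 27b² = 4·0³ + 27·9² = 4·0 + 27·81 ≡ 2 (mod 19). Nonzero ⇒ E is nonsingular.
For each x ∈ F_19, compute rhs = x³ + 0·x + 9 mod 19, then count y ∈ F_19 with y² ≡ rhs.
  x = 0: rhs = 9, matching y values: 3, 16 (2 points).
  x = 1: rhs = 10, matching y values: none (0 points).
  x = 2: rhs = 17, matching y values: 6, 13 (2 points).
  x = 3: rhs = 17, matching y values: 6, 13 (2 points).
  x = 4: rhs = 16, matching y values: 4, 15 (2 points).
  x = 5: rhs = 1, matching y values: 1, 18 (2 points).
  x = 6: rhs = 16, matching y values: 4, 15 (2 points).
  x = 7: rhs = 10, matching y values: none (0 points).
  x = 8: rhs = 8, matching y values: none (0 points).
  x = 9: rhs = 16, matching y values: 4, 15 (2 points).
  x = 10: rhs = 2, matching y values: none (0 points).
  x = 11: rhs = 10, matching y values: none (0 points).
  x = 12: rhs = 8, matching y values: none (0 points).
  x = 13: rhs = 2, matching y values: none (0 points).
  x = 14: rhs = 17, matching y values: 6, 13 (2 points).
  x = 15: rhs = 2, matching y values: none (0 points).
  x = 16: rhs = 1, matching y values: 1, 18 (2 points).
  x = 17: rhs = 1, matching y values: 1, 18 (2 points).
  x = 18: rhs = 8, matching y values: none (0 points).
Total affine count: 20.
Full point count |E(F_19)| = 20 + 1 = 21.
Hasse bound: |21 − (19+1)| = |1| = 1 ≤ 2√19 ≈ 8.7178 ✓.


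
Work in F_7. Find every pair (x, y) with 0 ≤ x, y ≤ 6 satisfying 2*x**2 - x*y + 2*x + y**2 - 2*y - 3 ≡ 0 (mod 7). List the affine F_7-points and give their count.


Affine F_7-points: {(0, 3), (0, 6), (2, 5), (2, 6), (3, 0), (3, 5), (4, 3)}; count = 7.

For each of the 49 pairs (x, y) ∈ F_7², evaluate f(x, y) mod 7. Record the zeros.
  x = 0: [0↦4, 1↦3, 2↦4, 3↦0, 4↦5, 5↦5, 6↦0]  zeros at y ∈ {3, 6}
  x = 1: [0↦1, 1↦6, 2↦6, 3↦1, 4↦5, 5↦4, 6↦5]  zeros at y ∈ ∅
  x = 2: [0↦2, 1↦6, 2↦5, 3↦6, 4↦2, 5↦0, 6↦0]  zeros at y ∈ {5, 6}
  x = 3: [0↦0, 1↦3, 2↦1, 3↦1, 4↦3, 5↦0, 6↦6]  zeros at y ∈ {0, 5}
  x = 4: [0↦2, 1↦4, 2↦1, 3↦0, 4↦1, 5↦4, 6↦2]  zeros at y ∈ {3}
  x = 5: [0↦1, 1↦2, 2↦5, 3↦3, 4↦3, 5↦5, 6↦2]  zeros at y ∈ ∅
  x = 6: [0↦4, 1↦4, 2↦6, 3↦3, 4↦2, 5↦3, 6↦6]  zeros at y ∈ ∅
Collecting zeros: affine points = {(0, 3), (0, 6), (2, 5), (2, 6), (3, 0), (3, 5), (4, 3)}.
Total count |C(F_7)_aff| = 7.


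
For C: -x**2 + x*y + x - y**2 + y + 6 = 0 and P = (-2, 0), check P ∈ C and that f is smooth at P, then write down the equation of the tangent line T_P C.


Tangent line at P: 5*x - y + 10 = 0.

Step 1: f(-2, 0) = 0, so P lies on C.
Step 2: partial derivatives
  f_x(x, y) = -2*x + y + 1, f_y(x, y) = x - 2*y + 1.
  f_x(P) = 5, f_y(P) = -1 (gradient nonzero, so P is smooth).
Step 3: tangent line at P: 5·(x − -2) + -1·(y − 0) = 0.
Expanding: 5*x - y + 10 = 0.


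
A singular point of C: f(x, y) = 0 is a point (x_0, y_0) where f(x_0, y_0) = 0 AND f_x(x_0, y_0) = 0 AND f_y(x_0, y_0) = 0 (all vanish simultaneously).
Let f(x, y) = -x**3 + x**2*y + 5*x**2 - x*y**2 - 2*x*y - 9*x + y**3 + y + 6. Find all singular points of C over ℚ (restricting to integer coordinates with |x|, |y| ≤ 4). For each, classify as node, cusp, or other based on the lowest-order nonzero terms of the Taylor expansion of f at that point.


Singular points: {(2, 1)}; classification: cusp.

Compute partial derivatives:
  f_x = -3*x**2 + 2*x*y + 10*x - y**2 - 2*y - 9.
  f_y = x**2 - 2*x*y - 2*x + 3*y**2 + 1.
Scan x_0 ∈ {−4, ..., 4}. For each x_0, f_y(x_0, y) is a polynomial in y; find its integer roots y ∈ {−4, ..., 4}, then test f_x and f at those candidates.
  x = -4: f_y(-4, y) = 3*y**2 + 8*y + 25; no integer root y with |y| ≤ 4.
  x = -3: f_y(-3, y) = 3*y**2 + 6*y + 16; no integer root y with |y| ≤ 4.
  x = -2: f_y(-2, y) = 3*y**2 + 4*y + 9; no integer root y with |y| ≤ 4.
  x = -1: f_y(-1, y) = 3*y**2 + 2*y + 4; no integer root y with |y| ≤ 4.
  x = 0: f_y(0, y) = 3*y**2 + 1; no integer root y with |y| ≤ 4.
  x = 1: f_y(1, y) = 3*y**2 - 2*y; vanishes at y ∈ {0}. (1, 0): f_x = -2 ≠ 0.
  x = 2: f_y(2, y) = 3*y**2 - 4*y + 1; vanishes at y ∈ {1}. (2, 1): f_x = 0, f = 0 — SINGULAR.
  x = 3: f_y(3, y) = 3*y**2 - 6*y + 4; no integer root y with |y| ≤ 4.
  x = 4: f_y(4, y) = 3*y**2 - 8*y + 9; no integer root y with |y| ≤ 4.
Only singular point on the grid: (2, 1).
Classify: substitute x = 2 + u, y = 1 + v and expand: f = -u**3 + u**2*v - u*v**2 + v**3 + v**2.
No constant or linear terms (consistent with a singular point). Quadratic part: v**2. Cubic part: -u**3 + u**2*v - u*v**2 + v**3.
The quadratic part v**2 is a perfect square, so there is a single (double) tangent line v = 0, i.e. y = 1. Restricting the cubic part to that line (v = 0) leaves -u**3 ≠ 0, so f is not divisible by v and the branch is v² ≈ u**3 to lowest order — this is a cusp.
Classification: cusp.


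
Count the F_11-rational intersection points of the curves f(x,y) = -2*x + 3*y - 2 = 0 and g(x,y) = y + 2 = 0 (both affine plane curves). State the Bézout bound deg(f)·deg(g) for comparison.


Common zeros: {(7, 9)}; count = 1; Bézout bound = 1.

deg(f) = 1, deg(g) = 1, so Bézout bound = 1.
Scan x ∈ F_11. For each x, list the y ∈ F_11 with f(x, y) ≡ 0 and those with g(x, y) ≡ 0 (mod 11); the common zeros in that column are the intersection.
  x = 0: f ≡ 0 at y ∈ {8}; g ≡ 0 at y ∈ {9}; common: ∅.
  x = 1: f ≡ 0 at y ∈ {5}; g ≡ 0 at y ∈ {9}; common: ∅.
  x = 2: f ≡ 0 at y ∈ {2}; g ≡ 0 at y ∈ {9}; common: ∅.
  x = 3: f ≡ 0 at y ∈ {10}; g ≡ 0 at y ∈ {9}; common: ∅.
  x = 4: f ≡ 0 at y ∈ {7}; g ≡ 0 at y ∈ {9}; common: ∅.
  x = 5: f ≡ 0 at y ∈ {4}; g ≡ 0 at y ∈ {9}; common: ∅.
  x = 6: f ≡ 0 at y ∈ {1}; g ≡ 0 at y ∈ {9}; common: ∅.
  x = 7: f ≡ 0 at y ∈ {9}; g ≡ 0 at y ∈ {9}; common: {9}.
  x = 8: f ≡ 0 at y ∈ {6}; g ≡ 0 at y ∈ {9}; common: ∅.
  x = 9: f ≡ 0 at y ∈ {3}; g ≡ 0 at y ∈ {9}; common: ∅.
  x = 10: f ≡ 0 at y ∈ {0}; g ≡ 0 at y ∈ {9}; common: ∅.
Collecting: common zeros = {(7, 9)}, so the count is 1.
Comparison with the Bézout bound: 1 ≤ 1 = deg(f)·deg(g), as expected for curves with no common component (the bound is attained).


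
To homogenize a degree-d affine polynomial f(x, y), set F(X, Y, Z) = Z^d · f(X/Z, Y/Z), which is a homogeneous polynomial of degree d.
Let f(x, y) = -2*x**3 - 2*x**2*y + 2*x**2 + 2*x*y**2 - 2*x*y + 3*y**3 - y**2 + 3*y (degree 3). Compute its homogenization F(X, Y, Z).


F(X, Y, Z) = -2*X**3 - 2*X**2*Y + 2*X**2*Z + 2*X*Y**2 - 2*X*Y*Z + 3*Y**3 - Y**2*Z + 3*Y*Z**2

deg(f) = 3.
Substitute x = X/Z, y = Y/Z into f, then multiply by Z^3.
  monomial -2·x^3·y^0 ↦ -2·X^3·Y^0·Z^0.
  monomial -2·x^2·y^1 ↦ -2·X^2·Y^1·Z^0.
  monomial 2·x^2·y^0 ↦ 2·X^2·Y^0·Z^1.
  monomial 2·x^1·y^2 ↦ 2·X^1·Y^2·Z^0.
  monomial -2·x^1·y^1 ↦ -2·X^1·Y^1·Z^1.
  monomial 3·x^0·y^3 ↦ 3·X^0·Y^3·Z^0.
  monomial -1·x^0·y^2 ↦ -1·X^0·Y^2·Z^1.
  monomial 3·x^0·y^1 ↦ 3·X^0·Y^1·Z^2.
Collecting: F(X, Y, Z) = -2*X**3 - 2*X**2*Y + 2*X**2*Z + 2*X*Y**2 - 2*X*Y*Z + 3*Y**3 - Y**2*Z + 3*Y*Z**2.


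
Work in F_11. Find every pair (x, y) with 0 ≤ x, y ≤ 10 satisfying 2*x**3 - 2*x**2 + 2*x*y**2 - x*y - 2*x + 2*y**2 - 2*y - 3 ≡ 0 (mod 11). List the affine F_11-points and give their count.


Affine F_11-points: {(1, 3), (1, 6), (2, 9), (2, 10), (5, 0), (5, 7), (6, 2), (6, 8), (9, 4), (9, 7), (10, 6)}; count = 11.

For each of the 121 pairs (x, y) ∈ F_11², evaluate f(x, y) mod 11. Record the zeros.
  x = 0: [0↦8, 1↦8, 2↦1, 3↦9, 4↦10, 5↦4, 6↦2, 7↦4, 8↦10, 9↦9, 10↦1]  zeros at y ∈ ∅
  x = 1: [0↦6, 1↦7, 2↦5, 3↦0, 4↦3, 5↦3, 6↦0, 7↦5, 8↦7, 9↦6, 10↦2]  zeros at y ∈ {3, 6}
  x = 2: [0↦1, 1↦3, 2↦6, 3↦10, 4↦4, 5↦10, 6↦6, 7↦3, 8↦1, 9↦0, 10↦0]  zeros at y ∈ {9, 10}
  x = 3: [0↦5, 1↦8, 2↦5, 3↦7, 4↦3, 5↦4, 6↦10, 7↦10, 8↦4, 9↦3, 10↦7]  zeros at y ∈ ∅
  x = 4: [0↦8, 1↦1, 2↦3, 3↦3, 4↦1, 5↦8, 6↦2, 7↦5, 8↦6, 9↦5, 10↦2]  zeros at y ∈ ∅
  x = 5: [0↦0, 1↦5, 2↦1, 3↦10, 4↦10, 5↦1, 6↦5, 7↦0, 8↦8, 9↦7, 10↦8]  zeros at y ∈ {0, 7}
  x = 6: [0↦4, 1↦10, 2↦0, 3↦7, 4↦9, 5↦6, 6↦9, 7↦7, 8↦0, 9↦10, 10↦4]  zeros at y ∈ {2, 8}
  x = 7: [0↦10, 1↦6, 2↦1, 3↦6, 4↦10, 5↦2, 6↦4, 7↦5, 8↦5, 9↦4, 10↦2]  zeros at y ∈ ∅
  x = 8: [0↦8, 1↦5, 2↦5, 3↦8, 4↦3, 5↦1, 6↦2, 7↦6, 8↦2, 9↦1, 10↦3]  zeros at y ∈ ∅
  x = 9: [0↦10, 1↦8, 2↦2, 3↦3, 4↦0, 5↦4, 6↦4, 7↦0, 8↦3, 9↦2, 10↦8]  zeros at y ∈ {4, 7}
  x = 10: [0↦6, 1↦5, 2↦4, 3↦3, 4↦2, 5↦1, 6↦0, 7↦10, 8↦9, 9↦8, 10↦7]  zeros at y ∈ {6}
Collecting zeros: affine points = {(1, 3), (1, 6), (2, 9), (2, 10), (5, 0), (5, 7), (6, 2), (6, 8), (9, 4), (9, 7), (10, 6)}.
Total count |C(F_11)_aff| = 11.


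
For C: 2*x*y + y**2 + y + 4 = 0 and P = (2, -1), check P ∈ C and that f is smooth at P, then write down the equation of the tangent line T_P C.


Tangent line at P: -2*x + 3*y + 7 = 0.

Step 1: f(2, -1) = 0, so P lies on C.
Step 2: partial derivatives
  f_x(x, y) = 2*y, f_y(x, y) = 2*x + 2*y + 1.
  f_x(P) = -2, f_y(P) = 3 (gradient nonzero, so P is smooth).
Step 3: tangent line at P: -2·(x − 2) + 3·(y − -1) = 0.
Expanding: -2*x + 3*y + 7 = 0.


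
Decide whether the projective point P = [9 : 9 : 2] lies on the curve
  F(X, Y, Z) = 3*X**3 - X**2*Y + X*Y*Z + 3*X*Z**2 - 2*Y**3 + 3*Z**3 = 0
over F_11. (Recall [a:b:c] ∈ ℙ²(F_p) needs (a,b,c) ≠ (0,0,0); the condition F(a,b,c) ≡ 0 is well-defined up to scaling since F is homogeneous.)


F(9,9,2) ≡ 8 (mod 11); P is NOT on the curve.

Evaluate F(9, 9, 2) term-by-term (mod 11).
  3*X**3 ↦ 3·729·1·1 = 2187
  -X**2*Y ↦ -1·81·9·1 = -729
  X*Y*Z ↦ 1·9·9·2 = 162
  3*X*Z**2 ↦ 3·9·1·4 = 108
  -2*Y**3 ↦ -2·1·729·1 = -1458
  3*Z**3 ↦ 3·1·1·8 = 24
Sum: F(9, 9, 2) = (2187) + (-729) + (162) + (108) + (-1458) + (24) = 294.
Reducing mod 11: 294 ≡ 8 (mod 11).
Since F(a, b, c) ≡ 8 ≠ 0 (mod 11), P does NOT lie on the curve.


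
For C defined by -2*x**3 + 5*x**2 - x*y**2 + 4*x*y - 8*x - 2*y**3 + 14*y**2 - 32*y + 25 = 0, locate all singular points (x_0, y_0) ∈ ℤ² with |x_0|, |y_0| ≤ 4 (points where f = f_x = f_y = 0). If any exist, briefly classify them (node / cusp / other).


Singular points: {(1, 2)}; classification: node.

Compute partial derivatives:
  f_x = -6*x**2 + 10*x - y**2 + 4*y - 8.
  f_y = -2*x*y + 4*x - 6*y**2 + 28*y - 32.
Scan x_0 ∈ {−4, ..., 4}. For each x_0, f_y(x_0, y) is a polynomial in y; find its integer roots y ∈ {−4, ..., 4}, then test f_x and f at those candidates.
  x = -4: f_y(-4, y) = -6*y**2 + 36*y - 48; vanishes at y ∈ {2, 4}. (-4, 2): f_x = -140 ≠ 0; (-4, 4): f_x = -144 ≠ 0.
  x = -3: f_y(-3, y) = -6*y**2 + 34*y - 44; vanishes at y ∈ {2}. (-3, 2): f_x = -88 ≠ 0.
  x = -2: f_y(-2, y) = -6*y**2 + 32*y - 40; vanishes at y ∈ {2}. (-2, 2): f_x = -48 ≠ 0.
  x = -1: f_y(-1, y) = -6*y**2 + 30*y - 36; vanishes at y ∈ {2, 3}. (-1, 2): f_x = -20 ≠ 0; (-1, 3): f_x = -21 ≠ 0.
  x = 0: f_y(0, y) = -6*y**2 + 28*y - 32; vanishes at y ∈ {2}. (0, 2): f_x = -4 ≠ 0.
  x = 1: f_y(1, y) = -6*y**2 + 26*y - 28; vanishes at y ∈ {2}. (1, 2): f_x = 0, f = 0 — SINGULAR.
  x = 2: f_y(2, y) = -6*y**2 + 24*y - 24; vanishes at y ∈ {2}. (2, 2): f_x = -8 ≠ 0.
  x = 3: f_y(3, y) = -6*y**2 + 22*y - 20; vanishes at y ∈ {2}. (3, 2): f_x = -28 ≠ 0.
  x = 4: f_y(4, y) = -6*y**2 + 20*y - 16; vanishes at y ∈ {2}. (4, 2): f_x = -60 ≠ 0.
Only singular point on the grid: (1, 2).
Classify: substitute x = 1 + u, y = 2 + v and expand: f = -2*u**3 - u**2 - u*v**2 - 2*v**3 + v**2.
No constant or linear terms (consistent with a singular point). Quadratic part: -u**2 + v**2. Cubic part: -2*u**3 - u*v**2 - 2*v**3.
The quadratic part v**2 - u**2 = (v − u)(v + u) splits into two distinct linear factors, so there are two distinct tangent lines y − 2 = ±(x − 1) — this is a node (ordinary double point).
Classification: node.


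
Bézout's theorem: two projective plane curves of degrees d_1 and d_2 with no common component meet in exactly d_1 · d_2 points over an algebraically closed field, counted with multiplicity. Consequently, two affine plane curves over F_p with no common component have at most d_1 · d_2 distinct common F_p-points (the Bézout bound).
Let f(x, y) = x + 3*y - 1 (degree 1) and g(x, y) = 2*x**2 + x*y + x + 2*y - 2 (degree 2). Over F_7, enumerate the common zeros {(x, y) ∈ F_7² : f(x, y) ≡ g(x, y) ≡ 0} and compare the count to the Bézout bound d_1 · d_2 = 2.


Common zeros: {(4, 6)}; count = 1; Bézout bound = 2.

deg(f) = 1, deg(g) = 2, so Bézout bound = 2.
Scan x ∈ F_7. For each x, list the y ∈ F_7 with f(x, y) ≡ 0 and those with g(x, y) ≡ 0 (mod 7); the common zeros in that column are the intersection.
  x = 0: f ≡ 0 at y ∈ {5}; g ≡ 0 at y ∈ {1}; common: ∅.
  x = 1: f ≡ 0 at y ∈ {0}; g ≡ 0 at y ∈ {2}; common: ∅.
  x = 2: f ≡ 0 at y ∈ {2}; g ≡ 0 at y ∈ {5}; common: ∅.
  x = 3: f ≡ 0 at y ∈ {4}; g ≡ 0 at y ∈ {6}; common: ∅.
  x = 4: f ≡ 0 at y ∈ {6}; g ≡ 0 at y ∈ {6}; common: {6}.
  x = 5: f ≡ 0 at y ∈ {1}; g ≡ 0 at y ∈ ∅; common: ∅.
  x = 6: f ≡ 0 at y ∈ {3}; g ≡ 0 at y ∈ {1}; common: ∅.
Collecting: common zeros = {(4, 6)}, so the count is 1.
Comparison with the Bézout bound: 1 ≤ 2 = deg(f)·deg(g), as expected for curves with no common component (the affine F_7-count falls short of the bound because intersections may lie at infinity, over extension fields, or carry multiplicity).


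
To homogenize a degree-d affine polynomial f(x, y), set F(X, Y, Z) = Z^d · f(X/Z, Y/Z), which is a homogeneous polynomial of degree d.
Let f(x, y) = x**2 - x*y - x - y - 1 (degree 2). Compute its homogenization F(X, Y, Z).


F(X, Y, Z) = X**2 - X*Y - X*Z - Y*Z - Z**2

deg(f) = 2.
Substitute x = X/Z, y = Y/Z into f, then multiply by Z^2.
  monomial 1·x^2·y^0 ↦ 1·X^2·Y^0·Z^0.
  monomial -1·x^1·y^1 ↦ -1·X^1·Y^1·Z^0.
  monomial -1·x^1·y^0 ↦ -1·X^1·Y^0·Z^1.
  monomial -1·x^0·y^1 ↦ -1·X^0·Y^1·Z^1.
  monomial -1·x^0·y^0 ↦ -1·X^0·Y^0·Z^2.
Collecting: F(X, Y, Z) = X**2 - X*Y - X*Z - Y*Z - Z**2.


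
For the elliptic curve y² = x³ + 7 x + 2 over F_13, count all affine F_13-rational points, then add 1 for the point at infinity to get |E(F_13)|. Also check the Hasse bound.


Affine points = {(1, 6), (1, 7), (4, 4), (4, 9), (6, 0), (7, 2), (7, 11), (9, 1), (9, 12)}; affine count = 9; |E(F_13)| = 10.

Discriminant check: Δ ∝ 4a³ + 27b² = 4·7³ + 27·2² = 4·343 + 27·4 ≡ 11 (mod 13). Nonzero ⇒ E is nonsingular.
For each x ∈ F_13, compute rhs = x³ + 7·x + 2 mod 13, then count y ∈ F_13 with y² ≡ rhs.
  x = 0: rhs = 2, matching y values: none (0 points).
  x = 1: rhs = 10, matching y values: 6, 7 (2 points).
  x = 2: rhs = 11, matching y values: none (0 points).
  x = 3: rhs = 11, matching y values: none (0 points).
  x = 4: rhs = 3, matching y values: 4, 9 (2 points).
  x = 5: rhs = 6, matching y values: none (0 points).
  x = 6: rhs = 0, matching y values: 0 (1 points).
  x = 7: rhs = 4, matching y values: 2, 11 (2 points).
  x = 8: rhs = 11, matching y values: none (0 points).
  x = 9: rhs = 1, matching y values: 1, 12 (2 points).
  x = 10: rhs = 6, matching y values: none (0 points).
  x = 11: rhs = 6, matching y values: none (0 points).
  x = 12: rhs = 7, matching y values: none (0 points).
Total affine count: 9.
Full point count |E(F_13)| = 9 + 1 = 10.
Hasse bound: |10 − (13+1)| = |-4| = 4 ≤ 2√13 ≈ 7.2111 ✓.


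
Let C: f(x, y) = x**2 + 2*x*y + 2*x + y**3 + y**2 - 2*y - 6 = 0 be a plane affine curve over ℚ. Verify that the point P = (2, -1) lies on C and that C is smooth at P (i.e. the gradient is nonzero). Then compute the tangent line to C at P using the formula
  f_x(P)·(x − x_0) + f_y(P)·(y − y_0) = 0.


Tangent line at P: 4*x + 3*y - 5 = 0.

Step 1: f(2, -1) = 0, so P lies on C.
Step 2: partial derivatives
  f_x(x, y) = 2*x + 2*y + 2, f_y(x, y) = 2*x + 3*y**2 + 2*y - 2.
  f_x(P) = 4, f_y(P) = 3 (gradient nonzero, so P is smooth).
Step 3: tangent line at P: 4·(x − 2) + 3·(y − -1) = 0.
Expanding: 4*x + 3*y - 5 = 0.


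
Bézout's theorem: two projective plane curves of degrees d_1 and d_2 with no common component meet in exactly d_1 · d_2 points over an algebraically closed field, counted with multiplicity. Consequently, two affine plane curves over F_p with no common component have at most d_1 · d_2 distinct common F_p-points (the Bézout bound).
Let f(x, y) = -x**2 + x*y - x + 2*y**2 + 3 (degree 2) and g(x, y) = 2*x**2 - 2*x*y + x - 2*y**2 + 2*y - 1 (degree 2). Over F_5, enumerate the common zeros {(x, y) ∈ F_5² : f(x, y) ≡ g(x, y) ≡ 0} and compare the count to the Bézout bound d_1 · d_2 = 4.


Common zeros: {(0, 4)}; count = 1; Bézout bound = 4.

deg(f) = 2, deg(g) = 2, so Bézout bound = 4.
Scan x ∈ F_5. For each x, list the y ∈ F_5 with f(x, y) ≡ 0 and those with g(x, y) ≡ 0 (mod 5); the common zeros in that column are the intersection.
  x = 0: f ≡ 0 at y ∈ {1, 4}; g ≡ 0 at y ∈ {2, 4}; common: {4}.
  x = 1: f ≡ 0 at y ∈ ∅; g ≡ 0 at y ∈ {1, 4}; common: ∅.
  x = 2: f ≡ 0 at y ∈ ∅; g ≡ 0 at y ∈ {1, 3}; common: ∅.
  x = 3: f ≡ 0 at y ∈ {2, 4}; g ≡ 0 at y ∈ {0, 3}; common: ∅.
  x = 4: f ≡ 0 at y ∈ ∅; g ≡ 0 at y ∈ {0, 2}; common: ∅.
Collecting: common zeros = {(0, 4)}, so the count is 1.
Comparison with the Bézout bound: 1 ≤ 4 = deg(f)·deg(g), as expected for curves with no common component (the affine F_5-count falls short of the bound because intersections may lie at infinity, over extension fields, or carry multiplicity).


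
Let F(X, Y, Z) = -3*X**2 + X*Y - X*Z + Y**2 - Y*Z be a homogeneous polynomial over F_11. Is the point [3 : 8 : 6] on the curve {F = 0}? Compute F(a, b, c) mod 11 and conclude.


F(3,8,6) ≡ 6 (mod 11); P is NOT on the curve.

Evaluate F(3, 8, 6) term-by-term (mod 11).
  -3*X**2 ↦ -3·9·1·1 = -27
  X*Y ↦ 1·3·8·1 = 24
  -X*Z ↦ -1·3·1·6 = -18
  Y**2 ↦ 1·1·64·1 = 64
  -Y*Z ↦ -1·1·8·6 = -48
Sum: F(3, 8, 6) = (-27) + (24) + (-18) + (64) + (-48) = -5.
Reducing mod 11: -5 ≡ 6 (mod 11).
Since F(a, b, c) ≡ 6 ≠ 0 (mod 11), P does NOT lie on the curve.


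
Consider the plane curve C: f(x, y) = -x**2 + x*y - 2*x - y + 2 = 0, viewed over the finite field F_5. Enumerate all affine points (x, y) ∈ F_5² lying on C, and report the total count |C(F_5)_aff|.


Affine F_5-points: {(0, 2), (2, 1), (3, 4), (4, 4)}; count = 4.

For each of the 25 pairs (x, y) ∈ F_5², evaluate f(x, y) mod 5. Record the zeros.
  x = 0: [0↦2, 1↦1, 2↦0, 3↦4, 4↦3]  zeros at y ∈ {2}
  x = 1: [0↦4, 1↦4, 2↦4, 3↦4, 4↦4]  zeros at y ∈ ∅
  x = 2: [0↦4, 1↦0, 2↦1, 3↦2, 4↦3]  zeros at y ∈ {1}
  x = 3: [0↦2, 1↦4, 2↦1, 3↦3, 4↦0]  zeros at y ∈ {4}
  x = 4: [0↦3, 1↦1, 2↦4, 3↦2, 4↦0]  zeros at y ∈ {4}
Collecting zeros: affine points = {(0, 2), (2, 1), (3, 4), (4, 4)}.
Total count |C(F_5)_aff| = 4.


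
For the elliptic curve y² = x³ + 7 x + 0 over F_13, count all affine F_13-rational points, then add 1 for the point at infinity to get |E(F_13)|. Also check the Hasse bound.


Affine points = {(0, 0), (2, 3), (2, 10), (3, 3), (3, 10), (4, 1), (4, 12), (5, 2), (5, 11), (8, 3), (8, 10), (9, 5), (9, 8), (10, 2), (10, 11), (11, 2), (11, 11)}; affine count = 17; |E(F_13)| = 18.

Discriminant check: Δ ∝ 4a³ + 27b² = 4·7³ + 27·0² = 4·343 + 27·0 ≡ 7 (mod 13). Nonzero ⇒ E is nonsingular.
For each x ∈ F_13, compute rhs = x³ + 7·x + 0 mod 13, then count y ∈ F_13 with y² ≡ rhs.
  x = 0: rhs = 0, matching y values: 0 (1 points).
  x = 1: rhs = 8, matching y values: none (0 points).
  x = 2: rhs = 9, matching y values: 3, 10 (2 points).
  x = 3: rhs = 9, matching y values: 3, 10 (2 points).
  x = 4: rhs = 1, matching y values: 1, 12 (2 points).
  x = 5: rhs = 4, matching y values: 2, 11 (2 points).
  x = 6: rhs = 11, matching y values: none (0 points).
  x = 7: rhs = 2, matching y values: none (0 points).
  x = 8: rhs = 9, matching y values: 3, 10 (2 points).
  x = 9: rhs = 12, matching y values: 5, 8 (2 points).
  x = 10: rhs = 4, matching y values: 2, 11 (2 points).
  x = 11: rhs = 4, matching y values: 2, 11 (2 points).
  x = 12: rhs = 5, matching y values: none (0 points).
Total affine count: 17.
Full point count |E(F_13)| = 17 + 1 = 18.
Hasse bound: |18 − (13+1)| = |4| = 4 ≤ 2√13 ≈ 7.2111 ✓.


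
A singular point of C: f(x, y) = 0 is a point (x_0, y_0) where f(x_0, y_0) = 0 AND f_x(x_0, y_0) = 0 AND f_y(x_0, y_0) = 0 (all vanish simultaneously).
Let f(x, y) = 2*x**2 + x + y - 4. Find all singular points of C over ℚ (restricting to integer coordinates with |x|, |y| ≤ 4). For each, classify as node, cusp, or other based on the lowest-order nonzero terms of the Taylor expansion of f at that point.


No singular points in the scanned grid; C is smooth there.

Compute partial derivatives:
  f_x = 4*x + 1.
  f_y = 1.
f_y = 1 is a nonzero constant, so f_y never vanishes: no point (x, y) can satisfy f = f_x = f_y = 0. In particular no (x, y) ∈ {−4, ..., 4}² is singular; the curve is smooth.


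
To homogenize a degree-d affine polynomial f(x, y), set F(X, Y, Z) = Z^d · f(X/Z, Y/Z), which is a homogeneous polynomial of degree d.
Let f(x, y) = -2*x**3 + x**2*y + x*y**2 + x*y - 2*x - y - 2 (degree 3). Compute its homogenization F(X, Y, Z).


F(X, Y, Z) = -2*X**3 + X**2*Y + X*Y**2 + X*Y*Z - 2*X*Z**2 - Y*Z**2 - 2*Z**3

deg(f) = 3.
Substitute x = X/Z, y = Y/Z into f, then multiply by Z^3.
  monomial -2·x^3·y^0 ↦ -2·X^3·Y^0·Z^0.
  monomial 1·x^2·y^1 ↦ 1·X^2·Y^1·Z^0.
  monomial 1·x^1·y^2 ↦ 1·X^1·Y^2·Z^0.
  monomial 1·x^1·y^1 ↦ 1·X^1·Y^1·Z^1.
  monomial -2·x^1·y^0 ↦ -2·X^1·Y^0·Z^2.
  monomial -1·x^0·y^1 ↦ -1·X^0·Y^1·Z^2.
  monomial -2·x^0·y^0 ↦ -2·X^0·Y^0·Z^3.
Collecting: F(X, Y, Z) = -2*X**3 + X**2*Y + X*Y**2 + X*Y*Z - 2*X*Z**2 - Y*Z**2 - 2*Z**3.


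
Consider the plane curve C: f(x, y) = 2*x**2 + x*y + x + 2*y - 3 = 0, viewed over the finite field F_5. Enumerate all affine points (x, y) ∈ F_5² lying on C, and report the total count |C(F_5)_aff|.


Affine F_5-points: {(0, 4), (1, 0), (2, 2), (4, 2)}; count = 4.

For each of the 25 pairs (x, y) ∈ F_5², evaluate f(x, y) mod 5. Record the zeros.
  x = 0: [0↦2, 1↦4, 2↦1, 3↦3, 4↦0]  zeros at y ∈ {4}
  x = 1: [0↦0, 1↦3, 2↦1, 3↦4, 4↦2]  zeros at y ∈ {0}
  x = 2: [0↦2, 1↦1, 2↦0, 3↦4, 4↦3]  zeros at y ∈ {2}
  x = 3: [0↦3, 1↦3, 2↦3, 3↦3, 4↦3]  zeros at y ∈ ∅
  x = 4: [0↦3, 1↦4, 2↦0, 3↦1, 4↦2]  zeros at y ∈ {2}
Collecting zeros: affine points = {(0, 4), (1, 0), (2, 2), (4, 2)}.
Total count |C(F_5)_aff| = 4.


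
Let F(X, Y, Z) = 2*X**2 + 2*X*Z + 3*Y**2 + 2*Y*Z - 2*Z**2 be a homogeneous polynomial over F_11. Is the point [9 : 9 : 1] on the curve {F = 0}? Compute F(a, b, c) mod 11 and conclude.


F(9,9,1) ≡ 10 (mod 11); P is NOT on the curve.

Evaluate F(9, 9, 1) term-by-term (mod 11).
  2*X**2 ↦ 2·81·1·1 = 162
  2*X*Z ↦ 2·9·1·1 = 18
  3*Y**2 ↦ 3·1·81·1 = 243
  2*Y*Z ↦ 2·1·9·1 = 18
  -2*Z**2 ↦ -2·1·1·1 = -2
Sum: F(9, 9, 1) = (162) + (18) + (243) + (18) + (-2) = 439.
Reducing mod 11: 439 ≡ 10 (mod 11).
Since F(a, b, c) ≡ 10 ≠ 0 (mod 11), P does NOT lie on the curve.


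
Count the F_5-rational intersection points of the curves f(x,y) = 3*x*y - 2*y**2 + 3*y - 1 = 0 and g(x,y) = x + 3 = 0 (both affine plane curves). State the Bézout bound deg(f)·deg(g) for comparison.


Common zeros: ∅; count = 0; Bézout bound = 2.

deg(f) = 2, deg(g) = 1, so Bézout bound = 2.
Scan x ∈ F_5. For each x, list the y ∈ F_5 with f(x, y) ≡ 0 and those with g(x, y) ≡ 0 (mod 5); the common zeros in that column are the intersection.
  x = 0: f ≡ 0 at y ∈ {1, 3}; g ≡ 0 at y ∈ ∅; common: ∅.
  x = 1: f ≡ 0 at y ∈ ∅; g ≡ 0 at y ∈ ∅; common: ∅.
  x = 2: f ≡ 0 at y ∈ ∅; g ≡ 0 at y ∈ {0, 1, 2, 3, 4}; common: ∅.
  x = 3: f ≡ 0 at y ∈ {2, 4}; g ≡ 0 at y ∈ ∅; common: ∅.
  x = 4: f ≡ 0 at y ∈ ∅; g ≡ 0 at y ∈ ∅; common: ∅.
Collecting: common zeros = ∅, so the count is 0.
Comparison with the Bézout bound: 0 ≤ 2 = deg(f)·deg(g), as expected for curves with no common component (the affine F_5-count falls short of the bound because intersections may lie at infinity, over extension fields, or carry multiplicity).
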